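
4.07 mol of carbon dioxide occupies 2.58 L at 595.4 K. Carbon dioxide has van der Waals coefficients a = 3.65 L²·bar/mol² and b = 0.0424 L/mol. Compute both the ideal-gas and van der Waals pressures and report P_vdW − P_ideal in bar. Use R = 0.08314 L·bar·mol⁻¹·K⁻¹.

Ideal: P_ideal = nRT/V = (4.07)(0.08314)(595.4)/2.58 = 78.0897 bar
vdW: P = nRT/(V − nb) − a n²/V² = 201.471/2.40743 − 60.4619/6.65640 = 83.6872 − 9.08327 = 74.6039 bar
ΔP = 74.6039 − 78.0897 = -3.486 bar

ΔP ≈ -3.486 bar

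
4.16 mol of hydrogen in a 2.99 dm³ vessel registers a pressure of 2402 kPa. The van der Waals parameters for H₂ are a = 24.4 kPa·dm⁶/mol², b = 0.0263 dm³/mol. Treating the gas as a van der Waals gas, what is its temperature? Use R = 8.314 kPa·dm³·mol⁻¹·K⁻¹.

T ≈ 204.0 K

T = (P + a n²/V²)(V − nb)/(nR)
P + a n²/V² = 2402 + (24.4)(4.16)²/(2.99)² = 2449.2 kPa
V − nb = 2.99 − (4.16)(0.0263) = 2.8806 dm³
T = (2449.2)(2.8806)/((4.16)(8.314)) = 204.0 K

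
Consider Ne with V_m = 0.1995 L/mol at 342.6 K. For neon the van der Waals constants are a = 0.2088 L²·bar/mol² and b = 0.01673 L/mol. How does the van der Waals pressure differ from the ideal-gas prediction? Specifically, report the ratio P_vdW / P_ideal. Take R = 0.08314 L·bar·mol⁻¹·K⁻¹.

Ideal: P_ideal = RT/V_m = (0.08314)(342.6)/0.1995 = 142.776 bar
vdW: P = RT/(V_m − b) − a/V_m² = 28.4838/0.182770 − 0.2088/0.0398003 = 155.845 − 5.24619 = 150.599 bar
Ratio = 150.599/142.776 = 1.055

P_vdW / P_ideal ≈ 1.055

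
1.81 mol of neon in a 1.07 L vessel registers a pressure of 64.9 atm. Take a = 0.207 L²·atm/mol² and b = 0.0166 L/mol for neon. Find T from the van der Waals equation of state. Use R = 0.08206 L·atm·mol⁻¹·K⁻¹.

T = (P + a n²/V²)(V − nb)/(nR)
P + a n²/V² = 64.9 + (0.207)(1.81)²/(1.07)² = 65.492 atm
V − nb = 1.07 − (1.81)(0.0166) = 1.0400 L
T = (65.492)(1.0400)/((1.81)(0.08206)) = 458.6 K

T ≈ 458.6 K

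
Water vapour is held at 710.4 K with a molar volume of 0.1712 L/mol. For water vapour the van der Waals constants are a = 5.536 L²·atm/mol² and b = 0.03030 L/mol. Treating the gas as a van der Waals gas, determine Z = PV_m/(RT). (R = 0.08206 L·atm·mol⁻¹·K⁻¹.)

Z ≈ 0.6603

P = RT/(V_m − b) − a/V_m² = (0.08206)(710.4)/(0.1712 − 0.03030) − 5.536/(0.1712)²
  = 58.295/0.14090 − 188.88 = 413.73 − 188.88 = 224.85 atm
Z = PV_m/(RT) = (224.85)(0.1712)/((0.08206)(710.4)) = 38.494/58.295 = 0.6603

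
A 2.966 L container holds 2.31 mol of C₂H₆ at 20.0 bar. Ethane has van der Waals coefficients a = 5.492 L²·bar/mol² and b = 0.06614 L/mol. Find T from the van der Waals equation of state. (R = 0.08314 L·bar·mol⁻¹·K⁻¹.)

T ≈ 341.8 K

T = (P + a n²/V²)(V − nb)/(nR)
P + a n²/V² = 20.0 + (5.492)(2.31)²/(2.966)² = 23.331 bar
V − nb = 2.966 − (2.31)(0.06614) = 2.8132 L
T = (23.331)(2.8132)/((2.31)(0.08314)) = 341.8 K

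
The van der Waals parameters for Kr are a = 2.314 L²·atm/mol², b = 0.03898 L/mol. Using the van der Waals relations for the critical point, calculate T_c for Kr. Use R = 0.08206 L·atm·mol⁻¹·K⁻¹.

T_c ≈ 214.3 K

For a van der Waals gas, T_c = 8a/(27Rb).
T_c = 8×2.314/(27×0.08206×0.03898) = 18.512/0.086365 = 214.3 K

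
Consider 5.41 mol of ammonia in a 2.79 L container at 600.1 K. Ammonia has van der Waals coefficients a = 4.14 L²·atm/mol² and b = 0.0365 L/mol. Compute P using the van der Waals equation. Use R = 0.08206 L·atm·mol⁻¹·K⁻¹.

P = nRT/(V − nb) − a n²/V²
nRT/(V − nb) = (5.41)(0.08206)(600.1)/(2.79 − 5.41×0.0365) = 266.41/2.5925 = 102.76 atm
a n²/V² = (4.14)(5.41)²/(2.79)² = 15.566 atm
P = 102.76 − 15.566 = 87.19 atm

P ≈ 87.19 atm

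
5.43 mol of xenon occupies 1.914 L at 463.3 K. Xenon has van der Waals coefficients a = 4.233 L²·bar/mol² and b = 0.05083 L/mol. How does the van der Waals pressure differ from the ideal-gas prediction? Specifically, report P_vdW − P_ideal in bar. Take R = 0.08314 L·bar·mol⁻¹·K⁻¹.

Ideal: P_ideal = nRT/V = (5.43)(0.08314)(463.3)/1.914 = 109.277 bar
vdW: P = nRT/(V − nb) − a n²/V² = 209.157/1.63799 − 124.810/3.66340 = 127.691 − 34.0694 = 93.622 bar
ΔP = 93.622 − 109.277 = -15.66 bar

ΔP ≈ -15.66 bar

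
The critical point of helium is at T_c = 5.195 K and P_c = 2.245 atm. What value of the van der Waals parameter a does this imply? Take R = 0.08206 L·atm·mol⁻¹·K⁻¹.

a ≈ 0.03415 L²·atm/mol²

From T_c = 8a/(27Rb) and P_c = a/(27b²): a = 27 R² T_c²/(64 P_c).
a = 27×(0.08206)²×(5.195)²/(64×2.245) = 4.9068/143.68 = 0.03415 L²·atm/mol²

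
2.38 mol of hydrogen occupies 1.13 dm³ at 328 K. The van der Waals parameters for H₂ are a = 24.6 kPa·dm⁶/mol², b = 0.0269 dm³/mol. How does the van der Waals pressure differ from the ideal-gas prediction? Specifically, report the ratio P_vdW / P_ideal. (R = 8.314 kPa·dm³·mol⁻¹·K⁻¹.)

Ideal: P_ideal = nRT/V = (2.38)(8.314)(328)/1.13 = 5743.58 kPa
vdW: P = nRT/(V − nb) − a n²/V² = 6490.24/1.06598 − 139.344/1.27690 = 6088.52 − 109.127 = 5979.39 kPa
Ratio = 5979.39/5743.58 = 1.041

P_vdW / P_ideal ≈ 1.041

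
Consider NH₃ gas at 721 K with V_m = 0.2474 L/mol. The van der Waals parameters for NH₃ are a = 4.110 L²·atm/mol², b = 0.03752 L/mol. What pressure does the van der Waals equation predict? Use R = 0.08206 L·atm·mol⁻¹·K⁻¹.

P = RT/(V_m − b) − a/V_m²
RT/(V_m − b) = (0.08206)(721)/(0.2474 − 0.03752) = 59.165/0.20988 = 281.90 atm
a/V_m² = 4.110/(0.2474)² = 67.149 atm
P = 281.90 − 67.149 = 214.8 atm

P ≈ 214.8 atm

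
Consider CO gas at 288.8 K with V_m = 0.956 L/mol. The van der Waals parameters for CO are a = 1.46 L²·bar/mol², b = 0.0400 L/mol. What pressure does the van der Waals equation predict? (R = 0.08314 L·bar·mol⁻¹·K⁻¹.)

P = RT/(V_m − b) − a/V_m²
RT/(V_m − b) = (0.08314)(288.8)/(0.956 − 0.0400) = 24.011/0.91600 = 26.213 bar
a/V_m² = 1.46/(0.956)² = 1.5975 bar
P = 26.213 − 1.5975 = 24.62 bar

P ≈ 24.62 bar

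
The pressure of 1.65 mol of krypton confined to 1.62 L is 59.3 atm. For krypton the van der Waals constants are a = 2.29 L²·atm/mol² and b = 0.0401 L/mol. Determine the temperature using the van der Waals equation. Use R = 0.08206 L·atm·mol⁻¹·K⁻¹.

T = (P + a n²/V²)(V − nb)/(nR)
P + a n²/V² = 59.3 + (2.29)(1.65)²/(1.62)² = 61.676 atm
V − nb = 1.62 − (1.65)(0.0401) = 1.5538 L
T = (61.676)(1.5538)/((1.65)(0.08206)) = 707.8 K

T ≈ 707.8 K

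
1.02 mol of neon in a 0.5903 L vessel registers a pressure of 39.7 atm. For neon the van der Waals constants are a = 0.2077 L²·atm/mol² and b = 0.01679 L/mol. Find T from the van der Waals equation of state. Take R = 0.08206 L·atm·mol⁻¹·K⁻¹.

T = (P + a n²/V²)(V − nb)/(nR)
P + a n²/V² = 39.7 + (0.2077)(1.02)²/(0.5903)² = 40.320 atm
V − nb = 0.5903 − (1.02)(0.01679) = 0.57317 L
T = (40.320)(0.57317)/((1.02)(0.08206)) = 276.1 K

T ≈ 276.1 K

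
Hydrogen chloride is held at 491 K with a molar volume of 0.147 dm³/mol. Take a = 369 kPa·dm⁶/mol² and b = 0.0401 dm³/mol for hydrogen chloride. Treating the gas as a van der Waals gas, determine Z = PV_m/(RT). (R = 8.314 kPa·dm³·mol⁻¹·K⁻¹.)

P = RT/(V_m − b) − a/V_m² = (8.314)(491)/(0.147 − 0.0401) − 369/(0.147)²
  = 4082.2/0.10690 − 17076 = 38187 − 17076 = 21111 kPa
Z = PV_m/(RT) = (21111)(0.147)/((8.314)(491)) = 3103.3/4082.2 = 0.7602

Z ≈ 0.7602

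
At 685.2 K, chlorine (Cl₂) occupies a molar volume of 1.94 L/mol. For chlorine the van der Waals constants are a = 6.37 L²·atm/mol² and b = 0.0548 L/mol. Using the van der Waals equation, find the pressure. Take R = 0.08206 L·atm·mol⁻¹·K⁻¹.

P ≈ 28.13 atm

P = RT/(V_m − b) − a/V_m²
RT/(V_m − b) = (0.08206)(685.2)/(1.94 − 0.0548) = 56.228/1.8852 = 29.826 atm
a/V_m² = 6.37/(1.94)² = 1.6925 atm
P = 29.826 − 1.6925 = 28.13 atm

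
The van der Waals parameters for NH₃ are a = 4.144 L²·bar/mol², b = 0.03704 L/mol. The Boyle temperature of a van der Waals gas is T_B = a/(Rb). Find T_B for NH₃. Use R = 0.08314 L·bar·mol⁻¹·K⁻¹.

For a van der Waals gas the second virial coefficient B₂ = b − a/(RT) vanishes at T_B = a/(Rb).
T_B = 4.144/(0.08314×0.03704) = 4.144/0.0030795 = 1346 K

T_B ≈ 1346 K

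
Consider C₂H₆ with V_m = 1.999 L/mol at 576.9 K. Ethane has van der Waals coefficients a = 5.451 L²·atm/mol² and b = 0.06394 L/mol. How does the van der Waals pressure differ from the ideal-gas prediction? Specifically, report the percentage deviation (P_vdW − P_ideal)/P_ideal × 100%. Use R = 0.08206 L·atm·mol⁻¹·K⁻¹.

-2.46 %

Ideal: P_ideal = RT/V_m = (0.08206)(576.9)/1.999 = 23.6820 atm
vdW: P = RT/(V_m − b) − a/V_m² = 47.3404/1.93506 − 5.451/3.99600 = 24.4646 − 1.36411 = 23.1005 atm
% deviation = (23.1005 − 23.6820)/23.6820 × 100% = -2.46%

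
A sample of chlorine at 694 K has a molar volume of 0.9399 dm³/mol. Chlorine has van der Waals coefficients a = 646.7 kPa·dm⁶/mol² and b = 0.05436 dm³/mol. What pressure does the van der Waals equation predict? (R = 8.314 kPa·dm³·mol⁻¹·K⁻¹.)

P = RT/(V_m − b) − a/V_m²
RT/(V_m − b) = (8.314)(694)/(0.9399 − 0.05436) = 5769.9/0.88554 = 6515.7 kPa
a/V_m² = 646.7/(0.9399)² = 732.05 kPa
P = 6515.7 − 732.05 = 5784 kPa

P ≈ 5784 kPa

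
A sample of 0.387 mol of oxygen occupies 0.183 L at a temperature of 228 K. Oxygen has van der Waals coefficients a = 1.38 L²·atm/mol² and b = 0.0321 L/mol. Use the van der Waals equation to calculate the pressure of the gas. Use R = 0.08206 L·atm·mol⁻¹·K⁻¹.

P = nRT/(V − nb) − a n²/V²
nRT/(V − nb) = (0.387)(0.08206)(228)/(0.183 − 0.387×0.0321) = 7.2406/0.17058 = 42.447 atm
a n²/V² = (1.38)(0.387)²/(0.183)² = 6.1716 atm
P = 42.447 − 6.1716 = 36.28 atm

P ≈ 36.28 atm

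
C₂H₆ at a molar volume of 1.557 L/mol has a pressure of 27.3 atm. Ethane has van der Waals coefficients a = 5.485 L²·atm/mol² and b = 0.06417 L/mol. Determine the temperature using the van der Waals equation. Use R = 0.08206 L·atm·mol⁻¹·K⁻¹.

T = (P + a/V_m²)(V_m − b)/R
P + a/V_m² = 27.3 + 5.485/(1.557)² = 29.563 atm
V_m − b = 1.557 − 0.06417 = 1.4928 L/mol
T = (29.563)(1.4928)/0.08206 = 537.8 K

T ≈ 537.8 K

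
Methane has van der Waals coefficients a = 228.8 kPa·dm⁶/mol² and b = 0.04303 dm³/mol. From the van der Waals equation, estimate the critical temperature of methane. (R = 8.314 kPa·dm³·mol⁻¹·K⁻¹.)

T_c ≈ 189.5 K

For a van der Waals gas, T_c = 8a/(27Rb).
T_c = 8×228.8/(27×8.314×0.04303) = 1830.4/9.6593 = 189.5 K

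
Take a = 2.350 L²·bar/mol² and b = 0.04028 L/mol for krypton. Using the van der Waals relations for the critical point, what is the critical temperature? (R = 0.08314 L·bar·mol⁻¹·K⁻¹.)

For a van der Waals gas, T_c = 8a/(27Rb).
T_c = 8×2.350/(27×0.08314×0.04028) = 18.800/0.090420 = 207.9 K

T_c ≈ 207.9 K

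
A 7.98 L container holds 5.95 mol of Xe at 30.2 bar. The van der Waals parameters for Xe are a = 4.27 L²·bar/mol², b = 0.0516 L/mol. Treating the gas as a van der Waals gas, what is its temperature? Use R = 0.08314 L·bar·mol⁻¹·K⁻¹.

T ≈ 505.3 K

T = (P + a n²/V²)(V − nb)/(nR)
P + a n²/V² = 30.2 + (4.27)(5.95)²/(7.98)² = 32.574 bar
V − nb = 7.98 − (5.95)(0.0516) = 7.6730 L
T = (32.574)(7.6730)/((5.95)(0.08314)) = 505.3 K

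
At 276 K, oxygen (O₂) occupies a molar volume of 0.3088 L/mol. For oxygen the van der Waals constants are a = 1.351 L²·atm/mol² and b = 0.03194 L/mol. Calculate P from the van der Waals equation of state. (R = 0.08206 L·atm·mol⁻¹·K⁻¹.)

P = RT/(V_m − b) − a/V_m²
RT/(V_m − b) = (0.08206)(276)/(0.3088 − 0.03194) = 22.649/0.27686 = 81.807 atm
a/V_m² = 1.351/(0.3088)² = 14.168 atm
P = 81.807 − 14.168 = 67.64 atm

P ≈ 67.64 atm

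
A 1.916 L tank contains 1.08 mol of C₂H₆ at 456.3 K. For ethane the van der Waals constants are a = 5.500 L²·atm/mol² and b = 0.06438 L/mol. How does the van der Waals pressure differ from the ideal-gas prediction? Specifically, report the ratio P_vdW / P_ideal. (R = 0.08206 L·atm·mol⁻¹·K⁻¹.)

P_vdW / P_ideal ≈ 0.9549

Ideal: P_ideal = nRT/V = (1.08)(0.08206)(456.3)/1.916 = 21.1062 atm
vdW: P = nRT/(V − nb) − a n²/V² = 40.4395/1.84647 − 6.41520/3.67106 = 21.9010 − 1.74751 = 20.1535 atm
Ratio = 20.1535/21.1062 = 0.9549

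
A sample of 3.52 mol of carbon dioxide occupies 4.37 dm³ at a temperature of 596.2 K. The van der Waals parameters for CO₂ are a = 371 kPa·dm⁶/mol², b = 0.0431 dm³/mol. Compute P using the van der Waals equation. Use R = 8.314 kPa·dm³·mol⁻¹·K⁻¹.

P = nRT/(V − nb) − a n²/V²
nRT/(V − nb) = (3.52)(8.314)(596.2)/(4.37 − 3.52×0.0431) = 17448/4.2183 = 4136.3 kPa
a n²/V² = (371)(3.52)²/(4.37)² = 240.71 kPa
P = 4136.3 − 240.71 = 3896 kPa

P ≈ 3896 kPa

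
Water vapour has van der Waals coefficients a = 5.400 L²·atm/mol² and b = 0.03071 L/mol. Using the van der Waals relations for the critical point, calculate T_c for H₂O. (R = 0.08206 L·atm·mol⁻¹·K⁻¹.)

T_c ≈ 634.9 K

For a van der Waals gas, T_c = 8a/(27Rb).
T_c = 8×5.400/(27×0.08206×0.03071) = 43.200/0.068042 = 634.9 K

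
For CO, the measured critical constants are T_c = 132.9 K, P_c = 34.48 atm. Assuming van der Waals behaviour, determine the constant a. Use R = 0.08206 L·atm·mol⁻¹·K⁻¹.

a ≈ 1.455 L²·atm/mol²

From T_c = 8a/(27Rb) and P_c = a/(27b²): a = 27 R² T_c²/(64 P_c).
a = 27×(0.08206)²×(132.9)²/(64×34.48) = 3211.3/2206.7 = 1.455 L²·atm/mol²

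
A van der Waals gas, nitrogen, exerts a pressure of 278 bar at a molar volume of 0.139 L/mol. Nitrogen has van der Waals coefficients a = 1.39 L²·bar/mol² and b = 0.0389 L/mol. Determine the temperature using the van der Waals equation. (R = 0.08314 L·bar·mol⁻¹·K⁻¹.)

T ≈ 421.3 K

T = (P + a/V_m²)(V_m − b)/R
P + a/V_m² = 278 + 1.39/(0.139)² = 349.94 bar
V_m − b = 0.139 − 0.0389 = 0.10010 L/mol
T = (349.94)(0.10010)/0.08314 = 421.3 K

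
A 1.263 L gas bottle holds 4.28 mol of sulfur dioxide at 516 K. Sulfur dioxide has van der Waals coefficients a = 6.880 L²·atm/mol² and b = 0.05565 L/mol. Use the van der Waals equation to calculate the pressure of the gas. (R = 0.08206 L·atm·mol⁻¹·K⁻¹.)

P ≈ 97.83 atm

P = nRT/(V − nb) − a n²/V²
nRT/(V − nb) = (4.28)(0.08206)(516)/(1.263 − 4.28×0.05565) = 181.23/1.0248 = 176.84 atm
a n²/V² = (6.880)(4.28)²/(1.263)² = 79.008 atm
P = 176.84 − 79.008 = 97.83 atm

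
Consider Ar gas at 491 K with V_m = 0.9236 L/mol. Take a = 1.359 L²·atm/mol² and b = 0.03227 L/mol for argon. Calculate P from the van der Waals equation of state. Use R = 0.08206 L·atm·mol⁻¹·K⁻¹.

P ≈ 43.61 atm

P = RT/(V_m − b) − a/V_m²
RT/(V_m − b) = (0.08206)(491)/(0.9236 − 0.03227) = 40.291/0.89133 = 45.203 atm
a/V_m² = 1.359/(0.9236)² = 1.5931 atm
P = 45.203 − 1.5931 = 43.61 atm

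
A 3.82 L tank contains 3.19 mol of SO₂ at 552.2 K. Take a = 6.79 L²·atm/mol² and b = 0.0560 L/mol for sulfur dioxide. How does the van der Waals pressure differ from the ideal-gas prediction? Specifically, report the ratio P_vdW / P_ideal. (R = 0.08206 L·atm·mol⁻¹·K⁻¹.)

P_vdW / P_ideal ≈ 0.9239

Ideal: P_ideal = nRT/V = (3.19)(0.08206)(552.2)/3.82 = 37.8404 atm
vdW: P = nRT/(V − nb) − a n²/V² = 144.550/3.64136 − 69.0957/14.5924 = 39.6967 − 4.73505 = 34.9617 atm
Ratio = 34.9617/37.8404 = 0.9239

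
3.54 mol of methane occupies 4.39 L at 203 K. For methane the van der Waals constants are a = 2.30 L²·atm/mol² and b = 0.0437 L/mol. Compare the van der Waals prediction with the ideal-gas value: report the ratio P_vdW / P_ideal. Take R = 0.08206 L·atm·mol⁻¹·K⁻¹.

P_vdW / P_ideal ≈ 0.9252

Ideal: P_ideal = nRT/V = (3.54)(0.08206)(203)/4.39 = 13.4328 atm
vdW: P = nRT/(V − nb) − a n²/V² = 58.9700/4.23530 − 28.8227/19.2721 = 13.9235 − 1.49557 = 12.4279 atm
Ratio = 12.4279/13.4328 = 0.9252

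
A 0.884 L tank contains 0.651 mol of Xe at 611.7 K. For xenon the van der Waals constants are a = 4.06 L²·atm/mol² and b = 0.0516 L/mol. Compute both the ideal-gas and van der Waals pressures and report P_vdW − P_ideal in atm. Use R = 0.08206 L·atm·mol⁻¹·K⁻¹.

ΔP ≈ -0.742 atm

Ideal: P_ideal = nRT/V = (0.651)(0.08206)(611.7)/0.884 = 36.9657 atm
vdW: P = nRT/(V − nb) − a n²/V² = 32.6777/0.850408 − 1.72063/0.781456 = 38.4259 − 2.20183 = 36.2241 atm
ΔP = 36.2241 − 36.9657 = -0.742 atm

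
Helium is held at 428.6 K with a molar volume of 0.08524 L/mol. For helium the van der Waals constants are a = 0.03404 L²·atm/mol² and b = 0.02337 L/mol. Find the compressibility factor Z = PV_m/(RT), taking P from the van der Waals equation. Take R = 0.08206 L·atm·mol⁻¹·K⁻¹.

Z ≈ 1.366

P = RT/(V_m − b) − a/V_m² = (0.08206)(428.6)/(0.08524 − 0.02337) − 0.03404/(0.08524)²
  = 35.171/0.061870 − 4.6849 = 568.47 − 4.6849 = 563.79 atm
Z = PV_m/(RT) = (563.79)(0.08524)/((0.08206)(428.6)) = 48.057/35.171 = 1.366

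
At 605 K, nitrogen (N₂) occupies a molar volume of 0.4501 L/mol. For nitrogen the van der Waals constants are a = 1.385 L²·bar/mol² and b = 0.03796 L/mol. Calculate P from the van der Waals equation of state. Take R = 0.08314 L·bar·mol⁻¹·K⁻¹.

P = RT/(V_m − b) − a/V_m²
RT/(V_m − b) = (0.08314)(605)/(0.4501 − 0.03796) = 50.300/0.41214 = 122.05 bar
a/V_m² = 1.385/(0.4501)² = 6.8365 bar
P = 122.05 − 6.8365 = 115.2 bar

P ≈ 115.2 bar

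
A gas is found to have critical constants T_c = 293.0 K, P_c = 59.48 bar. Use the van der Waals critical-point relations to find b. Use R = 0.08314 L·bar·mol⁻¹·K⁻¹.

From T_c = 8a/(27Rb) and P_c = a/(27b²): b = R T_c/(8 P_c).
b = (0.08314)(293.0)/(8×59.48) = 24.360/475.84 = 0.05119 L/mol

b ≈ 0.05119 L/mol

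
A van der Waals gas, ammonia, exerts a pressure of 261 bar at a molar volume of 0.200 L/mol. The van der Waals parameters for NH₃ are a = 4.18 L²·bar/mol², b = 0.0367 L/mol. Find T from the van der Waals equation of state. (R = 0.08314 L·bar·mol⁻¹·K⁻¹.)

T ≈ 717.9 K

T = (P + a/V_m²)(V_m − b)/R
P + a/V_m² = 261 + 4.18/(0.200)² = 365.50 bar
V_m − b = 0.200 − 0.0367 = 0.16330 L/mol
T = (365.50)(0.16330)/0.08314 = 717.9 K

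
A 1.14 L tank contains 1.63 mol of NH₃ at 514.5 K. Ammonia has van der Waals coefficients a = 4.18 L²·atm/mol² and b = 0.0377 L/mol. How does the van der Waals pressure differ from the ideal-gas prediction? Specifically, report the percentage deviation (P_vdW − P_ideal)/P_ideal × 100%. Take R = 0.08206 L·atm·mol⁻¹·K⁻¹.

Ideal: P_ideal = nRT/V = (1.63)(0.08206)(514.5)/1.14 = 60.3670 atm
vdW: P = nRT/(V − nb) − a n²/V² = 68.8184/1.07855 − 11.1058/1.29960 = 63.8064 − 8.54555 = 55.2609 atm
% deviation = (55.2609 − 60.3670)/60.3670 × 100% = -8.46%

-8.46 %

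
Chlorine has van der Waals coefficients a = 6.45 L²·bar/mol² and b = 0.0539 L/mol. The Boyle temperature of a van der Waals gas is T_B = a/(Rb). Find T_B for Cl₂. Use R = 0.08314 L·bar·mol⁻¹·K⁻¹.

T_B ≈ 1439 K

For a van der Waals gas the second virial coefficient B₂ = b − a/(RT) vanishes at T_B = a/(Rb).
T_B = 6.45/(0.08314×0.0539) = 6.45/0.0044812 = 1439 K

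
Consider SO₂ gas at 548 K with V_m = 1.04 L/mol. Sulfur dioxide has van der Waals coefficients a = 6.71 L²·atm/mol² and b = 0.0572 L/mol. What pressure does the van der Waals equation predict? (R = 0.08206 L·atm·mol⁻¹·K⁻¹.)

P = RT/(V_m − b) − a/V_m²
RT/(V_m − b) = (0.08206)(548)/(1.04 − 0.0572) = 44.969/0.98280 = 45.756 atm
a/V_m² = 6.71/(1.04)² = 6.2038 atm
P = 45.756 − 6.2038 = 39.55 atm

P ≈ 39.55 atm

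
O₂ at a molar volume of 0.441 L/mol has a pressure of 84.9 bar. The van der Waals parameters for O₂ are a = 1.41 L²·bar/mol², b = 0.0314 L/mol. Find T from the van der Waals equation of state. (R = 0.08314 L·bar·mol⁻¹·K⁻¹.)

T = (P + a/V_m²)(V_m − b)/R
P + a/V_m² = 84.9 + 1.41/(0.441)² = 92.150 bar
V_m − b = 0.441 − 0.0314 = 0.40960 L/mol
T = (92.150)(0.40960)/0.08314 = 454.0 K

T ≈ 454.0 K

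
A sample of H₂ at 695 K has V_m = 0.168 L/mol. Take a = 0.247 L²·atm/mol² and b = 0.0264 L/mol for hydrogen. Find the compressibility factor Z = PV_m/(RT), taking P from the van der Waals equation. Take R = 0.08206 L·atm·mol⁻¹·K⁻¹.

P = RT/(V_m − b) − a/V_m² = (0.08206)(695)/(0.168 − 0.0264) − 0.247/(0.168)²
  = 57.032/0.14160 − 8.7514 = 402.77 − 8.7514 = 394.02 atm
Z = PV_m/(RT) = (394.02)(0.168)/((0.08206)(695)) = 66.195/57.032 = 1.161

Z ≈ 1.161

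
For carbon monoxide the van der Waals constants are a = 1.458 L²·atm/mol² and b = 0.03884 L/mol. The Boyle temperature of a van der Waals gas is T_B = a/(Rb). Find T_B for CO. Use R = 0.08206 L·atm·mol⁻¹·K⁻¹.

T_B ≈ 457.5 K

For a van der Waals gas the second virial coefficient B₂ = b − a/(RT) vanishes at T_B = a/(Rb).
T_B = 1.458/(0.08206×0.03884) = 1.458/0.0031872 = 457.5 K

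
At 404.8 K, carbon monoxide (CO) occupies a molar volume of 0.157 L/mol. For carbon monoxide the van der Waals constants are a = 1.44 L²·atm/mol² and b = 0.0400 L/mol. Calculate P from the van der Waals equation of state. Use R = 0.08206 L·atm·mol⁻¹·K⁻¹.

P ≈ 225.5 atm

P = RT/(V_m − b) − a/V_m²
RT/(V_m − b) = (0.08206)(404.8)/(0.157 − 0.0400) = 33.218/0.11700 = 283.91 atm
a/V_m² = 1.44/(0.157)² = 58.420 atm
P = 283.91 − 58.420 = 225.5 atm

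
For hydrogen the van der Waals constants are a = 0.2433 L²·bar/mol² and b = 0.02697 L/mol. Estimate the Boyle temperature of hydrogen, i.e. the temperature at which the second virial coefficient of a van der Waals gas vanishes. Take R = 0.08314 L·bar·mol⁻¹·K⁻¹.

For a van der Waals gas the second virial coefficient B₂ = b − a/(RT) vanishes at T_B = a/(Rb).
T_B = 0.2433/(0.08314×0.02697) = 0.2433/0.0022423 = 108.5 K

T_B ≈ 108.5 K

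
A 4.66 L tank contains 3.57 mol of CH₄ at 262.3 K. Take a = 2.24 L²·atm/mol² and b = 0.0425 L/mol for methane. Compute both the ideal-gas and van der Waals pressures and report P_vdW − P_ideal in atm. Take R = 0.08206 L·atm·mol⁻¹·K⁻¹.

Ideal: P_ideal = nRT/V = (3.57)(0.08206)(262.3)/4.66 = 16.4897 atm
vdW: P = nRT/(V − nb) − a n²/V² = 76.8419/4.50828 − 28.5486/21.7156 = 17.0446 − 1.31466 = 15.7299 atm
ΔP = 15.7299 − 16.4897 = -0.760 atm

ΔP ≈ -0.760 atm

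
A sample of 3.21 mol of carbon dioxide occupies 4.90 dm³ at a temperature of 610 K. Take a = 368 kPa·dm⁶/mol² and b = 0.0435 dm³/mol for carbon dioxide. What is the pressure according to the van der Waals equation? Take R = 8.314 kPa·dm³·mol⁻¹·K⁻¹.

P ≈ 3262 kPa

P = nRT/(V − nb) − a n²/V²
nRT/(V − nb) = (3.21)(8.314)(610)/(4.90 − 3.21×0.0435) = 16280/4.7604 = 3419.9 kPa
a n²/V² = (368)(3.21)²/(4.90)² = 157.93 kPa
P = 3419.9 − 157.93 = 3262 kPa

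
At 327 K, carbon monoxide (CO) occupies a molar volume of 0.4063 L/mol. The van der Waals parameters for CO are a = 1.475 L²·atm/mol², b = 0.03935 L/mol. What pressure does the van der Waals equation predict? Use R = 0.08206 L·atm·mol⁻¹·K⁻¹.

P = RT/(V_m − b) − a/V_m²
RT/(V_m − b) = (0.08206)(327)/(0.4063 − 0.03935) = 26.834/0.36695 = 73.127 atm
a/V_m² = 1.475/(0.4063)² = 8.9351 atm
P = 73.127 − 8.9351 = 64.19 atm

P ≈ 64.19 atm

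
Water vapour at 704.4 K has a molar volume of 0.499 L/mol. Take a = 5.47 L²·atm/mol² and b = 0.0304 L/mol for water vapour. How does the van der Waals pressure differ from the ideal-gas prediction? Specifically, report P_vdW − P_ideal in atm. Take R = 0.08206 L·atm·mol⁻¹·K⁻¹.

ΔP ≈ -14.45 atm

Ideal: P_ideal = RT/V_m = (0.08206)(704.4)/0.499 = 115.838 atm
vdW: P = RT/(V_m − b) − a/V_m² = 57.8031/0.468600 − 5.47/0.249001 = 123.353 − 21.9678 = 101.385 atm
ΔP = 101.385 − 115.838 = -14.45 atm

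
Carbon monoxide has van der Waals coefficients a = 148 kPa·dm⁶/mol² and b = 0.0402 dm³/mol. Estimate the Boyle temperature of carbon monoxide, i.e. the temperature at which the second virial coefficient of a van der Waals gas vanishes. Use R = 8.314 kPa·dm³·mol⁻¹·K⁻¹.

For a van der Waals gas the second virial coefficient B₂ = b − a/(RT) vanishes at T_B = a/(Rb).
T_B = 148/(8.314×0.0402) = 148/0.33422 = 442.8 K

T_B ≈ 442.8 K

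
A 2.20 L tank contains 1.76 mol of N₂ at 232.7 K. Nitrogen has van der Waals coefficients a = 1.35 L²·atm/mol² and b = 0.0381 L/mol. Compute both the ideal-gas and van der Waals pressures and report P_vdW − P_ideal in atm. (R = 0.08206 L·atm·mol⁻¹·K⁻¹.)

ΔP ≈ -0.384 atm

Ideal: P_ideal = nRT/V = (1.76)(0.08206)(232.7)/2.20 = 15.2763 atm
vdW: P = nRT/(V − nb) − a n²/V² = 33.6078/2.13294 − 4.18176/4.84000 = 15.7566 − 0.864000 = 14.8926 atm
ΔP = 14.8926 − 15.2763 = -0.384 atm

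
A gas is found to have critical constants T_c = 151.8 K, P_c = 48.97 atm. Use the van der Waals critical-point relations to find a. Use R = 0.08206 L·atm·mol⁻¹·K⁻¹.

From T_c = 8a/(27Rb) and P_c = a/(27b²): a = 27 R² T_c²/(64 P_c).
a = 27×(0.08206)²×(151.8)²/(64×48.97) = 4189.6/3134.1 = 1.337 L²·atm/mol²

a ≈ 1.337 L²·atm/mol²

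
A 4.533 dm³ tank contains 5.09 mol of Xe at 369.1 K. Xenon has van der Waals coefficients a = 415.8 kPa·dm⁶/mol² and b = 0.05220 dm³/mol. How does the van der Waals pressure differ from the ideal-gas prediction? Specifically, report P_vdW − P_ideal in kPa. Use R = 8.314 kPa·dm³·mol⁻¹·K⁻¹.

ΔP ≈ -309.7 kPa

Ideal: P_ideal = nRT/V = (5.09)(8.314)(369.1)/4.533 = 3445.77 kPa
vdW: P = nRT/(V − nb) − a n²/V² = 15619.7/4.26730 − 10772.6/20.5481 = 3660.32 − 524.263 = 3136.06 kPa
ΔP = 3136.06 − 3445.77 = -309.7 kPa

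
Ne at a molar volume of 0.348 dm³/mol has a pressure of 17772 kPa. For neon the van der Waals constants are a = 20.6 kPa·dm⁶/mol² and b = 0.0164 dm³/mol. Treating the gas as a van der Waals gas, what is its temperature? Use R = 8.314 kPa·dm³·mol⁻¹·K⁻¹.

T = (P + a/V_m²)(V_m − b)/R
P + a/V_m² = 17772 + 20.6/(0.348)² = 17942 kPa
V_m − b = 0.348 − 0.0164 = 0.33160 dm³/mol
T = (17942)(0.33160)/8.314 = 715.6 K

T ≈ 715.6 K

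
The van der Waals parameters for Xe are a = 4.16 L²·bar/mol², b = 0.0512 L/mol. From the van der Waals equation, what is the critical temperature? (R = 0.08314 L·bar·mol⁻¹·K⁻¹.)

For a van der Waals gas, T_c = 8a/(27Rb).
T_c = 8×4.16/(27×0.08314×0.0512) = 33.280/0.11493 = 289.6 K

T_c ≈ 289.6 K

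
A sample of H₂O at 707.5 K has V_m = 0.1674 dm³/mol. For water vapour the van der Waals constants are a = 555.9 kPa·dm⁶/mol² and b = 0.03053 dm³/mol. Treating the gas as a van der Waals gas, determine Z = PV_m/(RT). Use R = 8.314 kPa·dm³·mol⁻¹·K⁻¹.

P = RT/(V_m − b) − a/V_m² = (8.314)(707.5)/(0.1674 − 0.03053) − 555.9/(0.1674)²
  = 5882.2/0.13687 − 19837 = 42977 − 19837 = 23140 kPa
Z = PV_m/(RT) = (23140)(0.1674)/((8.314)(707.5)) = 3873.6/5882.2 = 0.6585

Z ≈ 0.6585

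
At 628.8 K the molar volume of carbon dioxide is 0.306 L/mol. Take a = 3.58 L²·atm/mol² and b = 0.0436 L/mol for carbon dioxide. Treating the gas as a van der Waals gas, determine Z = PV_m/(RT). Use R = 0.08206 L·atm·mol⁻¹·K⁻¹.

P = RT/(V_m − b) − a/V_m² = (0.08206)(628.8)/(0.306 − 0.0436) − 3.58/(0.306)²
  = 51.599/0.26240 − 38.233 = 196.64 − 38.233 = 158.41 atm
Z = PV_m/(RT) = (158.41)(0.306)/((0.08206)(628.8)) = 48.473/51.599 = 0.9394

Z ≈ 0.9394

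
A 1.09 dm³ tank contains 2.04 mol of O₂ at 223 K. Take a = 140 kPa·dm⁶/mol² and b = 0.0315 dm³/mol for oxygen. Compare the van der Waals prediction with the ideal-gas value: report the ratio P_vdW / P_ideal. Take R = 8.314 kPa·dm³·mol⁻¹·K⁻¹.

P_vdW / P_ideal ≈ 0.9213

Ideal: P_ideal = nRT/V = (2.04)(8.314)(223)/1.09 = 3469.91 kPa
vdW: P = nRT/(V − nb) − a n²/V² = 3782.20/1.02574 − 582.624/1.18810 = 3687.29 − 490.383 = 3196.91 kPa
Ratio = 3196.91/3469.91 = 0.9213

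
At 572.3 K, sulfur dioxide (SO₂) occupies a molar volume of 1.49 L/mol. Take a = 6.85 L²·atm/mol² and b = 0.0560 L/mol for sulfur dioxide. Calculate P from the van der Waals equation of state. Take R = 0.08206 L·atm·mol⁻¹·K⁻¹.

P ≈ 29.66 atm

P = RT/(V_m − b) − a/V_m²
RT/(V_m − b) = (0.08206)(572.3)/(1.49 − 0.0560) = 46.963/1.4340 = 32.750 atm
a/V_m² = 6.85/(1.49)² = 3.0854 atm
P = 32.750 − 3.0854 = 29.66 atm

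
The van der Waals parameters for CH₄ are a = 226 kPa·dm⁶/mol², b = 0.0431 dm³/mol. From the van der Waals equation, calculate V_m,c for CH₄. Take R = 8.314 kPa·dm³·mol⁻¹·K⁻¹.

For a van der Waals gas, V_m,c = 3b.
V_m,c = 3×0.0431 = 0.1293 dm³/mol

V_m,c ≈ 0.1293 dm³/mol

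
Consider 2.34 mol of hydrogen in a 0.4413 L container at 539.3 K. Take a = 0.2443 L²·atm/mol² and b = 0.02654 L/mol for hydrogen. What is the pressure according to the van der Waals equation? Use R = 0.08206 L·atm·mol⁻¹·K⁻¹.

P ≈ 266.2 atm

P = nRT/(V − nb) − a n²/V²
nRT/(V − nb) = (2.34)(0.08206)(539.3)/(0.4413 − 2.34×0.02654) = 103.56/0.37920 = 273.10 atm
a n²/V² = (0.2443)(2.34)²/(0.4413)² = 6.8689 atm
P = 273.10 − 6.8689 = 266.2 atm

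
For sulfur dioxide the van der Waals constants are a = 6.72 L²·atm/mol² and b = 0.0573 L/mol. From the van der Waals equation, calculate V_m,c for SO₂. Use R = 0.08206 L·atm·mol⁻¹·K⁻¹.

V_m,c ≈ 0.1719 L/mol

For a van der Waals gas, V_m,c = 3b.
V_m,c = 3×0.0573 = 0.1719 L/mol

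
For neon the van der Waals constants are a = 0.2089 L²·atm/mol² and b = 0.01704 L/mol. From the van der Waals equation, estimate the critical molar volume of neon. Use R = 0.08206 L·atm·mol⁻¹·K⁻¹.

For a van der Waals gas, V_m,c = 3b.
V_m,c = 3×0.01704 = 0.05112 L/mol

V_m,c ≈ 0.05112 L/mol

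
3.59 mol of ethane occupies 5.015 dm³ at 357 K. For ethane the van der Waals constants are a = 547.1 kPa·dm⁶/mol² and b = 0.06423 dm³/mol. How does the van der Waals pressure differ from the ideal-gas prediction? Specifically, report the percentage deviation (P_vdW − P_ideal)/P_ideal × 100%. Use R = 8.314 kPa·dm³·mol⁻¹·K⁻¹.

Ideal: P_ideal = nRT/V = (3.59)(8.314)(357)/5.015 = 2124.72 kPa
vdW: P = nRT/(V − nb) − a n²/V² = 10655.5/4.78441 − 7051.08/25.1502 = 2227.13 − 280.359 = 1946.77 kPa
% deviation = (1946.77 − 2124.72)/2124.72 × 100% = -8.38%

-8.38 %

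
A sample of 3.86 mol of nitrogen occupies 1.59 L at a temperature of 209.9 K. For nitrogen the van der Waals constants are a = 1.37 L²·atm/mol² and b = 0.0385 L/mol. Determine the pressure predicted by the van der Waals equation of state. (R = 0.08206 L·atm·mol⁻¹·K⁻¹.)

P ≈ 38.05 atm

P = nRT/(V − nb) − a n²/V²
nRT/(V − nb) = (3.86)(0.08206)(209.9)/(1.59 − 3.86×0.0385) = 66.486/1.4414 = 46.126 atm
a n²/V² = (1.37)(3.86)²/(1.59)² = 8.0742 atm
P = 46.126 − 8.0742 = 38.05 atm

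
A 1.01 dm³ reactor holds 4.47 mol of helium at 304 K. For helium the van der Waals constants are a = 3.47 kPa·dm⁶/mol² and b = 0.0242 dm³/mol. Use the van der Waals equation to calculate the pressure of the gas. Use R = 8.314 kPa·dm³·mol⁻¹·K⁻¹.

P = nRT/(V − nb) − a n²/V²
nRT/(V − nb) = (4.47)(8.314)(304)/(1.01 − 4.47×0.0242) = 11298/0.90183 = 12528 kPa
a n²/V² = (3.47)(4.47)²/(1.01)² = 67.968 kPa
P = 12528 − 67.968 = 12460 kPa

P ≈ 12460 kPa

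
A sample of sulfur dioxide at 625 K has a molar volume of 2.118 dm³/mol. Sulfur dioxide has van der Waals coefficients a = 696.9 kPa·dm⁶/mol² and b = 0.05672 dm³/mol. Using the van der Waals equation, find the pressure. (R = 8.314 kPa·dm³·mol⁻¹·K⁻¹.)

P ≈ 2366 kPa

P = RT/(V_m − b) − a/V_m²
RT/(V_m − b) = (8.314)(625)/(2.118 − 0.05672) = 5196.3/2.0613 = 2520.9 kPa
a/V_m² = 696.9/(2.118)² = 155.35 kPa
P = 2520.9 − 155.35 = 2366 kPa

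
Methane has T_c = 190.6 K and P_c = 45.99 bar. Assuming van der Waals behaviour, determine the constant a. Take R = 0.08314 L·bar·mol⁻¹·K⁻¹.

a ≈ 2.303 L²·bar/mol²

From T_c = 8a/(27Rb) and P_c = a/(27b²): a = 27 R² T_c²/(64 P_c).
a = 27×(0.08314)²×(190.6)²/(64×45.99) = 6780.0/2943.4 = 2.303 L²·bar/mol²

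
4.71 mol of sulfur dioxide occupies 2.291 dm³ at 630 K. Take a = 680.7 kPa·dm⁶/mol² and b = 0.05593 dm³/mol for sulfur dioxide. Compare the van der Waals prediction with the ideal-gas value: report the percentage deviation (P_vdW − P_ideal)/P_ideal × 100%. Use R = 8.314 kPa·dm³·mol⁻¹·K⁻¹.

Ideal: P_ideal = nRT/V = (4.71)(8.314)(630)/2.291 = 10768.3 kPa
vdW: P = nRT/(V − nb) − a n²/V² = 24670.1/2.02757 − 15100.7/5.24868 = 12167.3 − 2877.05 = 9290.3 kPa
% deviation = (9290.3 − 10768.3)/10768.3 × 100% = -13.73%

-13.73 %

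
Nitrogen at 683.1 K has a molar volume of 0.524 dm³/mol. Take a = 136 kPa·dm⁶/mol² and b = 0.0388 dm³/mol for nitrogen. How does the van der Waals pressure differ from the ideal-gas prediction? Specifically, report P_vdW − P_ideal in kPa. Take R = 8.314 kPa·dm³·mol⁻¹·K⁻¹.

ΔP ≈ 371 kPa

Ideal: P_ideal = RT/V_m = (8.314)(683.1)/0.524 = 10838.3 kPa
vdW: P = RT/(V_m − b) − a/V_m² = 5679.29/0.485200 − 136/0.274576 = 11705.0 − 495.309 = 11209.7 kPa
ΔP = 11209.7 − 10838.3 = 371 kPa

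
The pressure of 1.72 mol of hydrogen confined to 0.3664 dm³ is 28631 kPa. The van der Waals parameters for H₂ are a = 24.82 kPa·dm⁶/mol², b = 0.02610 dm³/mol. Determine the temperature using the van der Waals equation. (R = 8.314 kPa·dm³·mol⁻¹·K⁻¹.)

T = (P + a n²/V²)(V − nb)/(nR)
P + a n²/V² = 28631 + (24.82)(1.72)²/(0.3664)² = 29178 kPa
V − nb = 0.3664 − (1.72)(0.02610) = 0.32151 dm³
T = (29178)(0.32151)/((1.72)(8.314)) = 656.0 K

T ≈ 656.0 K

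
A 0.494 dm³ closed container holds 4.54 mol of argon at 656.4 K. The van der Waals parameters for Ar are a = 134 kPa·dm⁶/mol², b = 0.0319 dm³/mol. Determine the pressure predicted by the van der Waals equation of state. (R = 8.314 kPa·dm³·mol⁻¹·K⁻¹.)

P ≈ 59639 kPa

P = nRT/(V − nb) − a n²/V²
nRT/(V − nb) = (4.54)(8.314)(656.4)/(0.494 − 4.54×0.0319) = 24776/0.34917 = 70957 kPa
a n²/V² = (134)(4.54)²/(0.494)² = 11318 kPa
P = 70957 − 11318 = 59639 kPa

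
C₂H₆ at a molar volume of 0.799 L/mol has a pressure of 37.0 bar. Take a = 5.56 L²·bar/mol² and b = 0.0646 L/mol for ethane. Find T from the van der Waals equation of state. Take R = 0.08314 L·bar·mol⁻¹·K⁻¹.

T ≈ 403.8 K

T = (P + a/V_m²)(V_m − b)/R
P + a/V_m² = 37.0 + 5.56/(0.799)² = 45.709 bar
V_m − b = 0.799 − 0.0646 = 0.73440 L/mol
T = (45.709)(0.73440)/0.08314 = 403.8 K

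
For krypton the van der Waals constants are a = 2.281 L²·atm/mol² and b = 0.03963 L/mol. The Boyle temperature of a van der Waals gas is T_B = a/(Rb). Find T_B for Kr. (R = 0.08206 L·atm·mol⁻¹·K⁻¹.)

T_B ≈ 701.4 K

For a van der Waals gas the second virial coefficient B₂ = b − a/(RT) vanishes at T_B = a/(Rb).
T_B = 2.281/(0.08206×0.03963) = 2.281/0.0032520 = 701.4 K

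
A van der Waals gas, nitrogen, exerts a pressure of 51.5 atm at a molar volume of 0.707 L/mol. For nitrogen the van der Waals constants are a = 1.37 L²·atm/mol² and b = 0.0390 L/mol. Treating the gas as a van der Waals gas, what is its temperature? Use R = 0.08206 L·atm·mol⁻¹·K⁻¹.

T ≈ 441.5 K

T = (P + a/V_m²)(V_m − b)/R
P + a/V_m² = 51.5 + 1.37/(0.707)² = 54.241 atm
V_m − b = 0.707 − 0.0390 = 0.66800 L/mol
T = (54.241)(0.66800)/0.08206 = 441.5 K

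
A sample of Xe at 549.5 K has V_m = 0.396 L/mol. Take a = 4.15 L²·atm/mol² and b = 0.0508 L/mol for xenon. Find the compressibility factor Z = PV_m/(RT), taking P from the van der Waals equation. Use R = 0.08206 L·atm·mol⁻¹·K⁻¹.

Z ≈ 0.9148

P = RT/(V_m − b) − a/V_m² = (0.08206)(549.5)/(0.396 − 0.0508) − 4.15/(0.396)²
  = 45.092/0.34520 − 26.464 = 130.63 − 26.464 = 104.17 atm
Z = PV_m/(RT) = (104.17)(0.396)/((0.08206)(549.5)) = 41.251/45.092 = 0.9148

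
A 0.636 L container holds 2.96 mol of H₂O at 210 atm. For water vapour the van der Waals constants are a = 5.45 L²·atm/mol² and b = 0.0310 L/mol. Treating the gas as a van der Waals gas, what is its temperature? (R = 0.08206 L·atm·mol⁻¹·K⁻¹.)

T = (P + a n²/V²)(V − nb)/(nR)
P + a n²/V² = 210 + (5.45)(2.96)²/(0.636)² = 328.05 atm
V − nb = 0.636 − (2.96)(0.0310) = 0.54424 L
T = (328.05)(0.54424)/((2.96)(0.08206)) = 735.0 K

T ≈ 735.0 K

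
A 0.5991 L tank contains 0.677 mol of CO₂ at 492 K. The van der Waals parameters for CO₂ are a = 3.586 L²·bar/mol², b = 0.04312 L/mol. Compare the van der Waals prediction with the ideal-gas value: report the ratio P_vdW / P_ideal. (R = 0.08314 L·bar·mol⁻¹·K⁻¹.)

Ideal: P_ideal = nRT/V = (0.677)(0.08314)(492)/0.5991 = 46.2237 bar
vdW: P = nRT/(V − nb) − a n²/V² = 27.6926/0.569908 − 1.64357/0.358921 = 48.5914 − 4.57920 = 44.0122 bar
Ratio = 44.0122/46.2237 = 0.9522

P_vdW / P_ideal ≈ 0.9522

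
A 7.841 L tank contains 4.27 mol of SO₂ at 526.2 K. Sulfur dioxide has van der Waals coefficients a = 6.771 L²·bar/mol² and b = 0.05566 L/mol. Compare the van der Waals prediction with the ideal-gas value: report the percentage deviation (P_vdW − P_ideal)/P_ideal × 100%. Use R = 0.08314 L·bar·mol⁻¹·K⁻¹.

-5.30 %

Ideal: P_ideal = nRT/V = (4.27)(0.08314)(526.2)/7.841 = 23.8241 bar
vdW: P = nRT/(V − nb) − a n²/V² = 186.805/7.60333 − 123.455/61.4813 = 24.5688 − 2.00801 = 22.5608 bar
% deviation = (22.5608 − 23.8241)/23.8241 × 100% = -5.30%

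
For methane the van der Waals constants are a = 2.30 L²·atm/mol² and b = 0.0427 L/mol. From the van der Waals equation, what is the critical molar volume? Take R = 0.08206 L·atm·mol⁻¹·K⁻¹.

For a van der Waals gas, V_m,c = 3b.
V_m,c = 3×0.0427 = 0.1281 L/mol

V_m,c ≈ 0.1281 L/mol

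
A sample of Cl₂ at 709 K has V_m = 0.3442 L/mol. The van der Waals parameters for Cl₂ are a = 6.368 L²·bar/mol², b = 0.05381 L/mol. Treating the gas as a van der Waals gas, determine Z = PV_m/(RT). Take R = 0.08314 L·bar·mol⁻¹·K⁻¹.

P = RT/(V_m − b) − a/V_m² = (0.08314)(709)/(0.3442 − 0.05381) − 6.368/(0.3442)²
  = 58.946/0.29039 − 53.750 = 202.99 − 53.750 = 149.24 bar
Z = PV_m/(RT) = (149.24)(0.3442)/((0.08314)(709)) = 51.368/58.946 = 0.8714

Z ≈ 0.8714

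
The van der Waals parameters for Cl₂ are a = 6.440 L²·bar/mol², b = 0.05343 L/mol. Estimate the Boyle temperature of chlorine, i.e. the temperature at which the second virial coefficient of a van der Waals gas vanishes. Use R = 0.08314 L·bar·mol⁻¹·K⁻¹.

For a van der Waals gas the second virial coefficient B₂ = b − a/(RT) vanishes at T_B = a/(Rb).
T_B = 6.440/(0.08314×0.05343) = 6.440/0.0044422 = 1450 K

T_B ≈ 1450 K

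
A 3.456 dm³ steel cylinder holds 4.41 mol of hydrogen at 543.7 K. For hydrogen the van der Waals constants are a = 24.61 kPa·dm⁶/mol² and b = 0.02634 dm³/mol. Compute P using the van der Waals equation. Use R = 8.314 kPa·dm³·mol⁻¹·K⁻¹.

P ≈ 5929 kPa

P = nRT/(V − nb) − a n²/V²
nRT/(V − nb) = (4.41)(8.314)(543.7)/(3.456 − 4.41×0.02634) = 19935/3.3398 = 5968.9 kPa
a n²/V² = (24.61)(4.41)²/(3.456)² = 40.072 kPa
P = 5968.9 − 40.072 = 5929 kPa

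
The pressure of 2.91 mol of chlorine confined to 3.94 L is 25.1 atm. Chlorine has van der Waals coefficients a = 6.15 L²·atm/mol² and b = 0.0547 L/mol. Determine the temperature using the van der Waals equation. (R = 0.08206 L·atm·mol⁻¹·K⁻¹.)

T = (P + a n²/V²)(V − nb)/(nR)
P + a n²/V² = 25.1 + (6.15)(2.91)²/(3.94)² = 28.455 atm
V − nb = 3.94 − (2.91)(0.0547) = 3.7808 L
T = (28.455)(3.7808)/((2.91)(0.08206)) = 450.5 K

T ≈ 450.5 K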